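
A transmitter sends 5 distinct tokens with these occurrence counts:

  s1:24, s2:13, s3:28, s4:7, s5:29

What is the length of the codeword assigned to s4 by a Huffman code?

3

Repeatedly merge the two smallest:
s4(7) + s2(13) → 20
20 + s1(24) → 44
s3(28) + s5(29) → 57
44 + 57 → 101
The subtree containing s4 is merged 3 times, so code length = 3.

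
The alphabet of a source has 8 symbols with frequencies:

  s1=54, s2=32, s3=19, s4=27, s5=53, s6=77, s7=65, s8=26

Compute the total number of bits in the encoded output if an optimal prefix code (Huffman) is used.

1021

Greedily combine the two least-frequent nodes:
merge s3(19) and s8(26): 45
merge s4(27) and s2(32): 59
merge 45 and s5(53): 98
merge s1(54) and 59: 113
merge s7(65) and s6(77): 142
merge 98 and 113: 211
merge 142 and 211: 353
Total encoded bits = sum of merged weights = 45 + 59 + 98 + 113 + 142 + 211 + 353 = 1021.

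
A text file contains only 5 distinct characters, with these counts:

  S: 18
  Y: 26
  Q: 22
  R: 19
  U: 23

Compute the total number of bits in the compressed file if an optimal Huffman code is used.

253

Build the Huffman tree bottom-up:
merge S(18) and R(19): 37
merge Q(22) and U(23): 45
merge Y(26) and 37: 63
merge 45 and 63: 108
Each symbol's bit-cost is frequency × depth; summing gives 253 bits (equivalently 37 + 45 + 63 + 108).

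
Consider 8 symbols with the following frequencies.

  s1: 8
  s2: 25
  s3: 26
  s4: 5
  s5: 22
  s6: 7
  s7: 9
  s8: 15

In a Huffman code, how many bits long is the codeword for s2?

2

Build the tree from the bottom:
combine s4(5), s6(7) → 12
combine s1(8), s7(9) → 17
combine 12, s8(15) → 27
combine 17, s5(22) → 39
combine s2(25), s3(26) → 51
combine 27, 39 → 66
combine 51, 66 → 117
s2 sits 2 levels below the root, so its codeword is 2 bits.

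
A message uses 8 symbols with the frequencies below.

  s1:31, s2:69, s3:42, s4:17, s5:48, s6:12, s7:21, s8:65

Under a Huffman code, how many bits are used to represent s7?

4

Huffman merges, smallest pair first:
s6(12) + s4(17) → 29
s7(21) + 29 → 50
s1(31) + s3(42) → 73
s5(48) + 50 → 98
s8(65) + s2(69) → 134
73 + 98 → 171
134 + 171 → 305
The subtree containing s7 is merged 4 times, so code length = 4.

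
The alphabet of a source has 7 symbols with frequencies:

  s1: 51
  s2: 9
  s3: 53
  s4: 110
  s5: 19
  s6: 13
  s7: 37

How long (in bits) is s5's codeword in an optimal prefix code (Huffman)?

Huffman merges, smallest pair first:
combine s2(9), s6(13) → 22
combine s5(19), 22 → 41
combine s7(37), 41 → 78
combine s1(51), s3(53) → 104
combine 78, 104 → 182
combine s4(110), 182 → 292
s5 sits 4 levels below the root, so its codeword is 4 bits.

4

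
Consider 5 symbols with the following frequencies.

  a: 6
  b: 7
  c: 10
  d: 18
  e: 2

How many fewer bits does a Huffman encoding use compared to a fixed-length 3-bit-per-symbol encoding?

38

Fixed-length: 3 bits × 43 symbols = 129 bits.
Huffman merges:
e(2) + a(6) → 8
b(7) + 8 → 15
c(10) + 15 → 25
d(18) + 25 → 43
Huffman total = 8 + 15 + 25 + 43 = 91 bits.
Saving = 129 − 91 = 38 bits.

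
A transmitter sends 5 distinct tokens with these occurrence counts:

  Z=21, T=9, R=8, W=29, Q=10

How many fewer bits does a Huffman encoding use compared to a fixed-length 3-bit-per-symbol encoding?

62

Fixed-length: 3 bits × 77 symbols = 231 bits.
Huffman merges:
R(8) + T(9) → 17
Q(10) + 17 → 27
Z(21) + 27 → 48
W(29) + 48 → 77
Huffman total = 17 + 27 + 48 + 77 = 169 bits.
Saving = 231 − 169 = 62 bits.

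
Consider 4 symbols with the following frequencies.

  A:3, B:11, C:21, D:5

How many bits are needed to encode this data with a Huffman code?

67

Merge the two smallest weights repeatedly:
merge A(3) and D(5): 8
merge 8 and B(11): 19
merge 19 and C(21): 40
Each symbol's bit-cost is frequency × depth; summing gives 67 bits (equivalently 8 + 19 + 40).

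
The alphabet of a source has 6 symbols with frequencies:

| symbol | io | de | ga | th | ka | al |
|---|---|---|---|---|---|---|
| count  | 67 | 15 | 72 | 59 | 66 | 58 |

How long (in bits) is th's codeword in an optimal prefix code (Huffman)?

Build the tree from the bottom:
de(15) + al(58) → 73
th(59) + ka(66) → 125
io(67) + ga(72) → 139
73 + 125 → 198
139 + 198 → 337
th sits 3 levels below the root, so its codeword is 3 bits.

3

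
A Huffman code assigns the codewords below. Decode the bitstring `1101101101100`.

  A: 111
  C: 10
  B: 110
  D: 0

Read left to right; each codeword is recognised as soon as it completes (prefix code):
  110→B | 110→B | 110→B | 110→B | 0→D
Decoded message: BBBBD

BBBBD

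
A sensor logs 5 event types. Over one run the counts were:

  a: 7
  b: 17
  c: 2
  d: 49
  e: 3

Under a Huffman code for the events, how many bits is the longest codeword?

Merge the two lowest-weight nodes at each step:
merge c(2) and e(3): 5
merge 5 and a(7): 12
merge 12 and b(17): 29
merge 29 and d(49): 78
The rarest symbols sit at the bottom; the longest codeword is 4 bits.

4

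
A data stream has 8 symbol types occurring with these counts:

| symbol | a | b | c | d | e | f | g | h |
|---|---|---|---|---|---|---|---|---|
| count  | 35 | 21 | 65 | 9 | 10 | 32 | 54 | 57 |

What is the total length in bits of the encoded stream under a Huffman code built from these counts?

Merge the two smallest weights repeatedly:
d(9) + e(10) → 19
19 + b(21) → 40
f(32) + a(35) → 67
40 + g(54) → 94
h(57) + c(65) → 122
67 + 94 → 161
122 + 161 → 283
The encoded length is the sum of every internal node's weight: 19 + 40 + 67 + 94 + 122 + 161 + 283 = 786 bits.

786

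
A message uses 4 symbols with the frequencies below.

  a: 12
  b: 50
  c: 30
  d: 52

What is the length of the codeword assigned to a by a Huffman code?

3

Build the tree from the bottom:
a(12) + c(30) → 42
42 + b(50) → 92
d(52) + 92 → 144
a sits 3 levels below the root, so its codeword is 3 bits.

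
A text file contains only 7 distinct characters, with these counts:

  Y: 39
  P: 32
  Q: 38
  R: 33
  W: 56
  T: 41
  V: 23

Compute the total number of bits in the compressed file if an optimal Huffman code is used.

Greedily combine the two least-frequent nodes:
V(23) + P(32) → 55
R(33) + Q(38) → 71
Y(39) + T(41) → 80
55 + W(56) → 111
71 + 80 → 151
111 + 151 → 262
The encoded length is the sum of every internal node's weight: 55 + 71 + 80 + 111 + 151 + 262 = 730 bits.

730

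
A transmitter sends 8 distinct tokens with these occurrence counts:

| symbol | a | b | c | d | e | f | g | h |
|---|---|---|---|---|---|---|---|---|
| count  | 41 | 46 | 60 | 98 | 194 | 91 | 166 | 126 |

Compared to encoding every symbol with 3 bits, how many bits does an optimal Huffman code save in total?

126

Fixed-length: 3 bits × 822 symbols = 2466 bits.
Huffman merges:
merge a(41) and b(46): 87
merge c(60) and 87: 147
merge f(91) and d(98): 189
merge h(126) and 147: 273
merge g(166) and 189: 355
merge e(194) and 273: 467
merge 355 and 467: 822
Huffman total = 87 + 147 + 189 + 273 + 355 + 467 + 822 = 2340 bits.
Saving = 2466 − 2340 = 126 bits.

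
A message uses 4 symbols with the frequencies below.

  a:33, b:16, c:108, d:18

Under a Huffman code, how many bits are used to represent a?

2

Build the tree from the bottom:
b(16) + d(18) → 34
a(33) + 34 → 67
67 + c(108) → 175
a sits 2 levels below the root, so its codeword is 2 bits.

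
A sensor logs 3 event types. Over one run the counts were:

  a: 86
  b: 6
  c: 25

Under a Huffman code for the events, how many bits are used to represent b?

2

Build the tree from the bottom:
merge b(6) and c(25): 31
merge 31 and a(86): 117
b's leaf is at depth 2, giving a 2-bit codeword.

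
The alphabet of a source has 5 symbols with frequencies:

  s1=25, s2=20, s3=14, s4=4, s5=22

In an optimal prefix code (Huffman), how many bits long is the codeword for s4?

Build the tree from the bottom:
combine s4(4), s3(14) → 18
combine 18, s2(20) → 38
combine s5(22), s1(25) → 47
combine 38, 47 → 85
s4 sits 3 levels below the root, so its codeword is 3 bits.

3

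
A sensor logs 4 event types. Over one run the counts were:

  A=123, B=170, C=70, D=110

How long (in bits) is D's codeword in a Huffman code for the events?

Huffman merges, smallest pair first:
merge C(70) and D(110): 180
merge A(123) and B(170): 293
merge 180 and 293: 473
D's leaf is at depth 2, giving a 2-bit codeword.

2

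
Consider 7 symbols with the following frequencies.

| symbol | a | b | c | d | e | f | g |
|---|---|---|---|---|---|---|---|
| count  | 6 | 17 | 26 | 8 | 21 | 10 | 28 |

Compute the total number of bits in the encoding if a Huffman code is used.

308

Greedily combine the two least-frequent nodes:
merge a(6) and d(8): 14
merge f(10) and 14: 24
merge b(17) and e(21): 38
merge 24 and c(26): 50
merge g(28) and 38: 66
merge 50 and 66: 116
Total encoded bits = sum of merged weights = 14 + 24 + 38 + 50 + 66 + 116 = 308.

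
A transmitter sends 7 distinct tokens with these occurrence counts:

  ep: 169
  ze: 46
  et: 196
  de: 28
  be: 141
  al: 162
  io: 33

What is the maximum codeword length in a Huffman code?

Merge the two lowest-weight nodes at each step:
combine de(28), io(33) → 61
combine ze(46), 61 → 107
combine 107, be(141) → 248
combine al(162), ep(169) → 331
combine et(196), 248 → 444
combine 331, 444 → 775
Maximum depth reached is 5.

5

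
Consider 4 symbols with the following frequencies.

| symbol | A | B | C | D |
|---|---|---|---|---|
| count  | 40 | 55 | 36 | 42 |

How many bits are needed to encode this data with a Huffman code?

Merge the two smallest weights repeatedly:
merge C(36) and A(40): 76
merge D(42) and B(55): 97
merge 76 and 97: 173
Each symbol's bit-cost is frequency × depth; summing gives 346 bits (equivalently 76 + 97 + 173).

346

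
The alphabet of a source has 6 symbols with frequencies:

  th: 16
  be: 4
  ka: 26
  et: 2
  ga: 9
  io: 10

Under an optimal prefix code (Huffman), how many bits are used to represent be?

5

Huffman merges, smallest pair first:
et(2) + be(4) → 6
6 + ga(9) → 15
io(10) + 15 → 25
th(16) + 25 → 41
ka(26) + 41 → 67
be's leaf is at depth 5, giving a 5-bit codeword.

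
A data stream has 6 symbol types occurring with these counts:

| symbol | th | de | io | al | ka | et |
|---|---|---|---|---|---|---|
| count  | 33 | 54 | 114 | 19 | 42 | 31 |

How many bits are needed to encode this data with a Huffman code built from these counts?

Greedily combine the two least-frequent nodes:
merge al(19) and et(31): 50
merge th(33) and ka(42): 75
merge 50 and de(54): 104
merge 75 and 104: 179
merge io(114) and 179: 293
Each symbol's bit-cost is frequency × depth; summing gives 701 bits (equivalently 50 + 75 + 104 + 179 + 293).

701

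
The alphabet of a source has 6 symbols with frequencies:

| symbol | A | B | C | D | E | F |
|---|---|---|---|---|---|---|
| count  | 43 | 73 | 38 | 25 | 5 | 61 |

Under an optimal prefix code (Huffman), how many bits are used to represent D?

4

Huffman merges, smallest pair first:
merge E(5) and D(25): 30
merge 30 and C(38): 68
merge A(43) and F(61): 104
merge 68 and B(73): 141
merge 104 and 141: 245
D's leaf is at depth 4, giving a 4-bit codeword.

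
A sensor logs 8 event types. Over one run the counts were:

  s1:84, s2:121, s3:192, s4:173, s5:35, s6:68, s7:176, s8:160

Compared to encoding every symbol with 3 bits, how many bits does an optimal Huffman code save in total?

89

Fixed-length: 3 bits × 1009 symbols = 3027 bits.
Huffman merges:
combine s5(35), s6(68) → 103
combine s1(84), 103 → 187
combine s2(121), s8(160) → 281
combine s4(173), s7(176) → 349
combine 187, s3(192) → 379
combine 281, 349 → 630
combine 379, 630 → 1009
Huffman total = 103 + 187 + 281 + 349 + 379 + 630 + 1009 = 2938 bits.
Saving = 3027 − 2938 = 89 bits.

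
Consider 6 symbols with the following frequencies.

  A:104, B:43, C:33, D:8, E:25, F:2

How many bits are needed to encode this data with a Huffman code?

439

Build the Huffman tree bottom-up:
combine F(2), D(8) → 10
combine 10, E(25) → 35
combine C(33), 35 → 68
combine B(43), 68 → 111
combine A(104), 111 → 215
The encoded length is the sum of every internal node's weight: 10 + 35 + 68 + 111 + 215 = 439 bits.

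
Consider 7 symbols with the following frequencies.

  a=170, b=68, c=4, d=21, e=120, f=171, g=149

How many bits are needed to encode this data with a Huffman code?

Merge the two smallest weights repeatedly:
merge c(4) and d(21): 25
merge 25 and b(68): 93
merge 93 and e(120): 213
merge g(149) and a(170): 319
merge f(171) and 213: 384
merge 319 and 384: 703
Total encoded bits = sum of merged weights = 25 + 93 + 213 + 319 + 384 + 703 = 1737.

1737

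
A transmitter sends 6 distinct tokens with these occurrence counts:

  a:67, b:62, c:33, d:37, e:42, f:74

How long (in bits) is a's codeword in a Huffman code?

Build the tree from the bottom:
c(33) + d(37) → 70
e(42) + b(62) → 104
a(67) + 70 → 137
f(74) + 104 → 178
137 + 178 → 315
a sits 2 levels below the root, so its codeword is 2 bits.

2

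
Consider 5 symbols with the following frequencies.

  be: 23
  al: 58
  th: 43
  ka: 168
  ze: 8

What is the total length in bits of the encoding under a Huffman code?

Greedily combine the two least-frequent nodes:
ze(8) + be(23) → 31
31 + th(43) → 74
al(58) + 74 → 132
132 + ka(168) → 300
Each symbol's bit-cost is frequency × depth; summing gives 537 bits (equivalently 31 + 74 + 132 + 300).

537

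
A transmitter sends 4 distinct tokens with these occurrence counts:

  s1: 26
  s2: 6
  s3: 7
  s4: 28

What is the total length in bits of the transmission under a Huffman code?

119

Greedily combine the two least-frequent nodes:
combine s2(6), s3(7) → 13
combine 13, s1(26) → 39
combine s4(28), 39 → 67
Total encoded bits = sum of merged weights = 13 + 39 + 67 = 119.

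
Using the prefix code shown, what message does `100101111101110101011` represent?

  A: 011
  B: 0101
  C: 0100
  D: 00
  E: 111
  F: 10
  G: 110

FBEFEBA

Read left to right; each codeword is recognised as soon as it completes (prefix code):
  10→F | 0101→B | 111→E | 10→F | 111→E | 0101→B | 011→A
Decoded message: FBEFEBA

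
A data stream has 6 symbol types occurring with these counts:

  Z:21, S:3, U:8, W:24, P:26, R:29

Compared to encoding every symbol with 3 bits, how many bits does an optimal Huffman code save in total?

Fixed-length: 3 bits × 111 symbols = 333 bits.
Huffman merges:
S(3) + U(8) → 11
11 + Z(21) → 32
W(24) + P(26) → 50
R(29) + 32 → 61
50 + 61 → 111
Huffman total = 11 + 32 + 50 + 61 + 111 = 265 bits.
Saving = 333 − 265 = 68 bits.

68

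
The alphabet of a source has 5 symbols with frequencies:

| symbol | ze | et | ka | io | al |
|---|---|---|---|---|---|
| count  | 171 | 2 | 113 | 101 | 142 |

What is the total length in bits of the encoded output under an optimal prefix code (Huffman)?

Build the Huffman tree bottom-up:
et(2) + io(101) → 103
103 + ka(113) → 216
al(142) + ze(171) → 313
216 + 313 → 529
Each symbol's bit-cost is frequency × depth; summing gives 1161 bits (equivalently 103 + 216 + 313 + 529).

1161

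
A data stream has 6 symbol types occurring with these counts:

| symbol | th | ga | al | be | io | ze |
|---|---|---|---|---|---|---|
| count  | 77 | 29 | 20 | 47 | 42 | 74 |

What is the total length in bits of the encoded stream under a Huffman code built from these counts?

Greedily combine the two least-frequent nodes:
combine al(20), ga(29) → 49
combine io(42), be(47) → 89
combine 49, ze(74) → 123
combine th(77), 89 → 166
combine 123, 166 → 289
The encoded length is the sum of every internal node's weight: 49 + 89 + 123 + 166 + 289 = 716 bits.

716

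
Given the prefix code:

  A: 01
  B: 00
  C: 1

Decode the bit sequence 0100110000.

ABCCBB

Read left to right; each codeword is recognised as soon as it completes (prefix code):
  01→A | 00→B | 1→C | 1→C | 00→B | 00→B
Decoded message: ABCCBB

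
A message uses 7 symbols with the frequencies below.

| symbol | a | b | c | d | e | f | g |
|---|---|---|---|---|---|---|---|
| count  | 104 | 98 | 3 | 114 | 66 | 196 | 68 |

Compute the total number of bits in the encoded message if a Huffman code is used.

1706

Build the Huffman tree bottom-up:
combine c(3), e(66) → 69
combine g(68), 69 → 137
combine b(98), a(104) → 202
combine d(114), 137 → 251
combine f(196), 202 → 398
combine 251, 398 → 649
The encoded length is the sum of every internal node's weight: 69 + 137 + 202 + 251 + 398 + 649 = 1706 bits.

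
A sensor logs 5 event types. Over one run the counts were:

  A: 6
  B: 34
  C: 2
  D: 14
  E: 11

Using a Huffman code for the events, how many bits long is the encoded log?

Greedily combine the two least-frequent nodes:
C(2) + A(6) → 8
8 + E(11) → 19
D(14) + 19 → 33
33 + B(34) → 67
The encoded length is the sum of every internal node's weight: 8 + 19 + 33 + 67 = 127 bits.

127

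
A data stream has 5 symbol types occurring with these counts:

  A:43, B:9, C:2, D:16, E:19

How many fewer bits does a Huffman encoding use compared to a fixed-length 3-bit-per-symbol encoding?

94

Fixed-length: 3 bits × 89 symbols = 267 bits.
Huffman merges:
merge C(2) and B(9): 11
merge 11 and D(16): 27
merge E(19) and 27: 46
merge A(43) and 46: 89
Huffman total = 11 + 27 + 46 + 89 = 173 bits.
Saving = 267 − 173 = 94 bits.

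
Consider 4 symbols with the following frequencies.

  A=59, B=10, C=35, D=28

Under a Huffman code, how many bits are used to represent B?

3

Huffman merges, smallest pair first:
B(10) + D(28) → 38
C(35) + 38 → 73
A(59) + 73 → 132
B's leaf is at depth 3, giving a 3-bit codeword.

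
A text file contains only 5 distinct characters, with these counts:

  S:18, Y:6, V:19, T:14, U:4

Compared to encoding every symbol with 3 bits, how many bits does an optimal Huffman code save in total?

51

Fixed-length: 3 bits × 61 symbols = 183 bits.
Huffman merges:
combine U(4), Y(6) → 10
combine 10, T(14) → 24
combine S(18), V(19) → 37
combine 24, 37 → 61
Huffman total = 10 + 24 + 37 + 61 = 132 bits.
Saving = 183 − 132 = 51 bits.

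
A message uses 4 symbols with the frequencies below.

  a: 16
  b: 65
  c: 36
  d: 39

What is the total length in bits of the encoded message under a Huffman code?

299

Greedily combine the two least-frequent nodes:
merge a(16) and c(36): 52
merge d(39) and 52: 91
merge b(65) and 91: 156
The encoded length is the sum of every internal node's weight: 52 + 91 + 156 = 299 bits.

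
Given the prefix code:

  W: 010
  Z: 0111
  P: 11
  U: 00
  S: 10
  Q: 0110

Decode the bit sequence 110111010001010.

PZWUSS

Read left to right; each codeword is recognised as soon as it completes (prefix code):
  11→P | 0111→Z | 010→W | 00→U | 10→S | 10→S
Decoded message: PZWUSS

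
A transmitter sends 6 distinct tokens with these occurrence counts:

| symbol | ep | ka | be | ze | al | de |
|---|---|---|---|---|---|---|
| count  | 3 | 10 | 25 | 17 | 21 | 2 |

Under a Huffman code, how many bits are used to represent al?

Build the tree from the bottom:
combine de(2), ep(3) → 5
combine 5, ka(10) → 15
combine 15, ze(17) → 32
combine al(21), be(25) → 46
combine 32, 46 → 78
The subtree containing al is merged 2 times, so code length = 2.

2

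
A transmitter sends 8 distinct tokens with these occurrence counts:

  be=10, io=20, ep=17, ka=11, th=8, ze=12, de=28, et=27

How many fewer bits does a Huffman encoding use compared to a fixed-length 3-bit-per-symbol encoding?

Fixed-length: 3 bits × 133 symbols = 399 bits.
Huffman merges:
merge th(8) and be(10): 18
merge ka(11) and ze(12): 23
merge ep(17) and 18: 35
merge io(20) and 23: 43
merge et(27) and de(28): 55
merge 35 and 43: 78
merge 55 and 78: 133
Huffman total = 18 + 23 + 35 + 43 + 55 + 78 + 133 = 385 bits.
Saving = 399 − 385 = 14 bits.

14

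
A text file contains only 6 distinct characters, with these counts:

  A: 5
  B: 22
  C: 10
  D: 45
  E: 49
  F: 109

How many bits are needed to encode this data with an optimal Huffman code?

505

Merge the two smallest weights repeatedly:
combine A(5), C(10) → 15
combine 15, B(22) → 37
combine 37, D(45) → 82
combine E(49), 82 → 131
combine F(109), 131 → 240
Total encoded bits = sum of merged weights = 15 + 37 + 82 + 131 + 240 = 505.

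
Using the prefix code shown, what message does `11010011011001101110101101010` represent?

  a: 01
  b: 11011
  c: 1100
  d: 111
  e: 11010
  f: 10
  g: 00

eafcbffef

Read left to right; each codeword is recognised as soon as it completes (prefix code):
  11010→e | 01→a | 10→f | 1100→c | 11011→b | 10→f | 10→f | 11010→e | 10→f
Decoded message: eafcbffef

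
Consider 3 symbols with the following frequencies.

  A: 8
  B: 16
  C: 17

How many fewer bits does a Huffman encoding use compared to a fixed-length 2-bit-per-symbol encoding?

17

Fixed-length: 2 bits × 41 symbols = 82 bits.
Huffman merges:
merge A(8) and B(16): 24
merge C(17) and 24: 41
Huffman total = 24 + 41 = 65 bits.
Saving = 82 − 65 = 17 bits.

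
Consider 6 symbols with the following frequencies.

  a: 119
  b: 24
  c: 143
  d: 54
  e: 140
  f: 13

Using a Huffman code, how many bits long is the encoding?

1114

Greedily combine the two least-frequent nodes:
f(13) + b(24) → 37
37 + d(54) → 91
91 + a(119) → 210
e(140) + c(143) → 283
210 + 283 → 493
Total encoded bits = sum of merged weights = 37 + 91 + 210 + 283 + 493 = 1114.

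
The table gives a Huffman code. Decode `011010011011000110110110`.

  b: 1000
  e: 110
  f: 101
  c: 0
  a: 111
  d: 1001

Read left to right; each codeword is recognised as soon as it completes (prefix code):
  0→c | 110→e | 1001→d | 101→f | 1000→b | 110→e | 110→e | 110→e
Decoded message: cedfbeee

cedfbeee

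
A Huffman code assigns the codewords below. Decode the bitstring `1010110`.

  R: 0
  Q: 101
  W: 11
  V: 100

Read left to right; each codeword is recognised as soon as it completes (prefix code):
  101→Q | 0→R | 11→W | 0→R
Decoded message: QRWR

QRWR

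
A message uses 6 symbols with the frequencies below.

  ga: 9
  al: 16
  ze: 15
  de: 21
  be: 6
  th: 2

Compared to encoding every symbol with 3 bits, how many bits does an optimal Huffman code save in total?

44

Fixed-length: 3 bits × 69 symbols = 207 bits.
Huffman merges:
merge th(2) and be(6): 8
merge 8 and ga(9): 17
merge ze(15) and al(16): 31
merge 17 and de(21): 38
merge 31 and 38: 69
Huffman total = 8 + 17 + 31 + 38 + 69 = 163 bits.
Saving = 207 − 163 = 44 bits.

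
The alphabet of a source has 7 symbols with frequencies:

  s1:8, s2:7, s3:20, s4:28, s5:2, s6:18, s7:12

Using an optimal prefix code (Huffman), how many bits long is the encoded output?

Greedily combine the two least-frequent nodes:
merge s5(2) and s2(7): 9
merge s1(8) and 9: 17
merge s7(12) and 17: 29
merge s6(18) and s3(20): 38
merge s4(28) and 29: 57
merge 38 and 57: 95
Total encoded bits = sum of merged weights = 9 + 17 + 29 + 38 + 57 + 95 = 245.

245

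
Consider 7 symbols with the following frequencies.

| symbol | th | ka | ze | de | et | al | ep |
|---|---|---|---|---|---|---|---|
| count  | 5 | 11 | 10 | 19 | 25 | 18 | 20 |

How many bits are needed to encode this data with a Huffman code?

Greedily combine the two least-frequent nodes:
merge th(5) and ze(10): 15
merge ka(11) and 15: 26
merge al(18) and de(19): 37
merge ep(20) and et(25): 45
merge 26 and 37: 63
merge 45 and 63: 108
The encoded length is the sum of every internal node's weight: 15 + 26 + 37 + 45 + 63 + 108 = 294 bits.

294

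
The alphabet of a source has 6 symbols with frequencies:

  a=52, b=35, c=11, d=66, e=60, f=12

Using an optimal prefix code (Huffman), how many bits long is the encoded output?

Build the Huffman tree bottom-up:
c(11) + f(12) → 23
23 + b(35) → 58
a(52) + 58 → 110
e(60) + d(66) → 126
110 + 126 → 236
The encoded length is the sum of every internal node's weight: 23 + 58 + 110 + 126 + 236 = 553 bits.

553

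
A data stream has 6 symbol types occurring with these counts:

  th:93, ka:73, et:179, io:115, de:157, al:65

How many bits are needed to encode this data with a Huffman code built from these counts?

Merge the two smallest weights repeatedly:
al(65) + ka(73) → 138
th(93) + io(115) → 208
138 + de(157) → 295
et(179) + 208 → 387
295 + 387 → 682
The encoded length is the sum of every internal node's weight: 138 + 208 + 295 + 387 + 682 = 1710 bits.

1710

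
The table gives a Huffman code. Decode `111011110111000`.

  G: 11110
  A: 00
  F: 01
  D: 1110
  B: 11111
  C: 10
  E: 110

DGDA

Read left to right; each codeword is recognised as soon as it completes (prefix code):
  1110→D | 11110→G | 1110→D | 00→A
Decoded message: DGDA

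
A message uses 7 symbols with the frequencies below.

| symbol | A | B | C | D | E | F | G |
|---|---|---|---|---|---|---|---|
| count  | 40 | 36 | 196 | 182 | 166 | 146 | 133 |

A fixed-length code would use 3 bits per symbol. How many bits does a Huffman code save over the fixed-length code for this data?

Fixed-length: 3 bits × 899 symbols = 2697 bits.
Huffman merges:
merge B(36) and A(40): 76
merge 76 and G(133): 209
merge F(146) and E(166): 312
merge D(182) and C(196): 378
merge 209 and 312: 521
merge 378 and 521: 899
Huffman total = 76 + 209 + 312 + 378 + 521 + 899 = 2395 bits.
Saving = 2697 − 2395 = 302 bits.

302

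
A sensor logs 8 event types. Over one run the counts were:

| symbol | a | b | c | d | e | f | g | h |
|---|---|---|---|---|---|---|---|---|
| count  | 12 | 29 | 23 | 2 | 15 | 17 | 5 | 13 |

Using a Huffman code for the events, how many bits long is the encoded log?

322

Greedily combine the two least-frequent nodes:
d(2) + g(5) → 7
7 + a(12) → 19
h(13) + e(15) → 28
f(17) + 19 → 36
c(23) + 28 → 51
b(29) + 36 → 65
51 + 65 → 116
Each symbol's bit-cost is frequency × depth; summing gives 322 bits (equivalently 7 + 19 + 28 + 36 + 51 + 65 + 116).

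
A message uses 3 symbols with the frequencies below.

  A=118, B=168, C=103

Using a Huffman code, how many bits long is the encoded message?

Merge the two smallest weights repeatedly:
combine C(103), A(118) → 221
combine B(168), 221 → 389
The encoded length is the sum of every internal node's weight: 221 + 389 = 610 bits.

610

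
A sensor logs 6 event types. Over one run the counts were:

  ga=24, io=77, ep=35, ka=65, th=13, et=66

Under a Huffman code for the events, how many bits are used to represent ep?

Huffman merges, smallest pair first:
combine th(13), ga(24) → 37
combine ep(35), 37 → 72
combine ka(65), et(66) → 131
combine 72, io(77) → 149
combine 131, 149 → 280
ep sits 3 levels below the root, so its codeword is 3 bits.

3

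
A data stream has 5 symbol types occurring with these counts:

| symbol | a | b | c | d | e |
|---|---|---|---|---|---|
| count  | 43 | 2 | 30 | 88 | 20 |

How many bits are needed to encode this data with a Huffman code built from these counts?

352

Greedily combine the two least-frequent nodes:
b(2) + e(20) → 22
22 + c(30) → 52
a(43) + 52 → 95
d(88) + 95 → 183
Each symbol's bit-cost is frequency × depth; summing gives 352 bits (equivalently 22 + 52 + 95 + 183).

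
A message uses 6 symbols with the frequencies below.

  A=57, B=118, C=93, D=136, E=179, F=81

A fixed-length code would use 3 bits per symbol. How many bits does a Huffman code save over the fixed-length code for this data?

Fixed-length: 3 bits × 664 symbols = 1992 bits.
Huffman merges:
merge A(57) and F(81): 138
merge C(93) and B(118): 211
merge D(136) and 138: 274
merge E(179) and 211: 390
merge 274 and 390: 664
Huffman total = 138 + 211 + 274 + 390 + 664 = 1677 bits.
Saving = 1992 − 1677 = 315 bits.

315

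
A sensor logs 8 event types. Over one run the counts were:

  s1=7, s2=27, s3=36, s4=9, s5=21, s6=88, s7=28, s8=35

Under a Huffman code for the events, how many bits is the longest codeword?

4

Merge the two lowest-weight nodes at each step:
s1(7) + s4(9) → 16
16 + s5(21) → 37
s2(27) + s7(28) → 55
s8(35) + s3(36) → 71
37 + 55 → 92
71 + s6(88) → 159
92 + 159 → 251
The rarest symbols sit at the bottom; the longest codeword is 4 bits.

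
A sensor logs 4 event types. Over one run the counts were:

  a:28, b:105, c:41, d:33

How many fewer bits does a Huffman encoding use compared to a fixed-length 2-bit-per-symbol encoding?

44

Fixed-length: 2 bits × 207 symbols = 414 bits.
Huffman merges:
a(28) + d(33) → 61
c(41) + 61 → 102
102 + b(105) → 207
Huffman total = 61 + 102 + 207 = 370 bits.
Saving = 414 − 370 = 44 bits.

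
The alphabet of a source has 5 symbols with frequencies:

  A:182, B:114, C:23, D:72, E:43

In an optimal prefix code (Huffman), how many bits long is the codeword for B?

2

Build the tree from the bottom:
C(23) + E(43) → 66
66 + D(72) → 138
B(114) + 138 → 252
A(182) + 252 → 434
B's leaf is at depth 2, giving a 2-bit codeword.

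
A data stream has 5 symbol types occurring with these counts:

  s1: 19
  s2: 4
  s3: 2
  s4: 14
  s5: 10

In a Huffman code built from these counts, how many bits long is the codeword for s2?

Repeatedly merge the two smallest:
s3(2) + s2(4) → 6
6 + s5(10) → 16
s4(14) + 16 → 30
s1(19) + 30 → 49
s2's leaf is at depth 4, giving a 4-bit codeword.

4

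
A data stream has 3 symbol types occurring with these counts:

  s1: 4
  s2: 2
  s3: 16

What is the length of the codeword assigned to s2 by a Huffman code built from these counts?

Repeatedly merge the two smallest:
merge s2(2) and s1(4): 6
merge 6 and s3(16): 22
s2's leaf is at depth 2, giving a 2-bit codeword.

2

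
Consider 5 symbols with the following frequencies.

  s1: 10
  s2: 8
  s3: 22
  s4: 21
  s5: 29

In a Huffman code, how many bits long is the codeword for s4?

Repeatedly merge the two smallest:
s2(8) + s1(10) → 18
18 + s4(21) → 39
s3(22) + s5(29) → 51
39 + 51 → 90
s4 sits 2 levels below the root, so its codeword is 2 bits.

2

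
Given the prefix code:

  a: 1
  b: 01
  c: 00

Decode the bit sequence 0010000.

Read left to right; each codeword is recognised as soon as it completes (prefix code):
  00→c | 1→a | 00→c | 00→c
Decoded message: cacc

cacc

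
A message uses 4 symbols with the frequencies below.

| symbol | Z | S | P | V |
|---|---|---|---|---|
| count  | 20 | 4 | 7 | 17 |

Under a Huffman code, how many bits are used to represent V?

Build the tree from the bottom:
S(4) + P(7) → 11
11 + V(17) → 28
Z(20) + 28 → 48
V's leaf is at depth 2, giving a 2-bit codeword.

2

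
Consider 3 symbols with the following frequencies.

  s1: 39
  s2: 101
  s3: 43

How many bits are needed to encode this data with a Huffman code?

265

Greedily combine the two least-frequent nodes:
s1(39) + s3(43) → 82
82 + s2(101) → 183
Total encoded bits = sum of merged weights = 82 + 183 = 265.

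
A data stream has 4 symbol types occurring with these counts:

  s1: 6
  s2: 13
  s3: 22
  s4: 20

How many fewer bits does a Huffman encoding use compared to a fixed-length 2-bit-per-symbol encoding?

3

Fixed-length: 2 bits × 61 symbols = 122 bits.
Huffman merges:
s1(6) + s2(13) → 19
19 + s4(20) → 39
s3(22) + 39 → 61
Huffman total = 19 + 39 + 61 = 119 bits.
Saving = 122 − 119 = 3 bits.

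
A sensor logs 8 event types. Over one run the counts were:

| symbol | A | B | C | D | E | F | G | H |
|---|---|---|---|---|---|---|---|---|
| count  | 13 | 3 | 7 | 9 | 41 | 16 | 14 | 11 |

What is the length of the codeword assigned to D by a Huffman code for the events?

Repeatedly merge the two smallest:
B(3) + C(7) → 10
D(9) + 10 → 19
H(11) + A(13) → 24
G(14) + F(16) → 30
19 + 24 → 43
30 + E(41) → 71
43 + 71 → 114
D sits 3 levels below the root, so its codeword is 3 bits.

3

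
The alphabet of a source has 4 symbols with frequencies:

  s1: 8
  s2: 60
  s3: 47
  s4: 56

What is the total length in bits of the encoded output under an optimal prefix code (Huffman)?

Greedily combine the two least-frequent nodes:
combine s1(8), s3(47) → 55
combine 55, s4(56) → 111
combine s2(60), 111 → 171
Each symbol's bit-cost is frequency × depth; summing gives 337 bits (equivalently 55 + 111 + 171).

337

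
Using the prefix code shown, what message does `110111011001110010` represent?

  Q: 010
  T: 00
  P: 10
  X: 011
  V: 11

VXPVTVPQ

Read left to right; each codeword is recognised as soon as it completes (prefix code):
  11→V | 011→X | 10→P | 11→V | 00→T | 11→V | 10→P | 010→Q
Decoded message: VXPVTVPQ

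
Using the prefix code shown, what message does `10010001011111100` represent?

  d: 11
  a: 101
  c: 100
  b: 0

Read left to right; each codeword is recognised as soon as it completes (prefix code):
  100→c | 100→c | 0→b | 101→a | 11→d | 11→d | 100→c
Decoded message: ccbaddc

ccbaddc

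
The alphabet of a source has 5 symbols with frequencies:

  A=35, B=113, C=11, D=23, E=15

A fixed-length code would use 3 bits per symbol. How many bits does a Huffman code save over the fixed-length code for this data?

235

Fixed-length: 3 bits × 197 symbols = 591 bits.
Huffman merges:
combine C(11), E(15) → 26
combine D(23), 26 → 49
combine A(35), 49 → 84
combine 84, B(113) → 197
Huffman total = 26 + 49 + 84 + 197 = 356 bits.
Saving = 591 − 356 = 235 bits.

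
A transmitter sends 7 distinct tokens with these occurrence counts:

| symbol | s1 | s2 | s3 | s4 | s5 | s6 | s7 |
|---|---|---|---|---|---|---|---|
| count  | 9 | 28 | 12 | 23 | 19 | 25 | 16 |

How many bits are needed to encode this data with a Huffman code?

Build the Huffman tree bottom-up:
merge s1(9) and s3(12): 21
merge s7(16) and s5(19): 35
merge 21 and s4(23): 44
merge s6(25) and s2(28): 53
merge 35 and 44: 79
merge 53 and 79: 132
Total encoded bits = sum of merged weights = 21 + 35 + 44 + 53 + 79 + 132 = 364.

364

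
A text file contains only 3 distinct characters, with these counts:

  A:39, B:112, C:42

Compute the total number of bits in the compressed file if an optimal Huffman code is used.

274

Greedily combine the two least-frequent nodes:
A(39) + C(42) → 81
81 + B(112) → 193
Total encoded bits = sum of merged weights = 81 + 193 = 274.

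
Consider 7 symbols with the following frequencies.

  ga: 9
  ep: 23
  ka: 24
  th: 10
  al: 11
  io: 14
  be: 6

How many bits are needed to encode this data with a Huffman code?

Build the Huffman tree bottom-up:
be(6) + ga(9) → 15
th(10) + al(11) → 21
io(14) + 15 → 29
21 + ep(23) → 44
ka(24) + 29 → 53
44 + 53 → 97
The encoded length is the sum of every internal node's weight: 15 + 21 + 29 + 44 + 53 + 97 = 259 bits.

259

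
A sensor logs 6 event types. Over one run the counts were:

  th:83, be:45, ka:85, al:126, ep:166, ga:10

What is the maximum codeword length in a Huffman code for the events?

4

Merge the two lowest-weight nodes at each step:
ga(10) + be(45) → 55
55 + th(83) → 138
ka(85) + al(126) → 211
138 + ep(166) → 304
211 + 304 → 515
Maximum depth reached is 4.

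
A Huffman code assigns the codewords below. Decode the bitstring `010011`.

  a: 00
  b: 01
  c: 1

bacc

Read left to right; each codeword is recognised as soon as it completes (prefix code):
  01→b | 00→a | 1→c | 1→c
Decoded message: bacc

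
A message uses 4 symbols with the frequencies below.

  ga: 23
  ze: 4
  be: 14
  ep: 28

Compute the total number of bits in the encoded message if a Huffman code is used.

Build the Huffman tree bottom-up:
combine ze(4), be(14) → 18
combine 18, ga(23) → 41
combine ep(28), 41 → 69
Each symbol's bit-cost is frequency × depth; summing gives 128 bits (equivalently 18 + 41 + 69).

128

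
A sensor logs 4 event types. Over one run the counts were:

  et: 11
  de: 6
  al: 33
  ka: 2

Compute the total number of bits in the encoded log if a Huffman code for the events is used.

Merge the two smallest weights repeatedly:
combine ka(2), de(6) → 8
combine 8, et(11) → 19
combine 19, al(33) → 52
The encoded length is the sum of every internal node's weight: 8 + 19 + 52 = 79 bits.

79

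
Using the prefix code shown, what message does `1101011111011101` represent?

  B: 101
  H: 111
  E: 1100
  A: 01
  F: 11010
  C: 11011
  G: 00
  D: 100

Read left to right; each codeword is recognised as soon as it completes (prefix code):
  11010→F | 111→H | 11011→C | 101→B
Decoded message: FHCB

FHCB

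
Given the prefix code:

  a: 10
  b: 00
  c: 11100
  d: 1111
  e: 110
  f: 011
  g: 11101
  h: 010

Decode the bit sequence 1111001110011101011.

dbcgf

Read left to right; each codeword is recognised as soon as it completes (prefix code):
  1111→d | 00→b | 11100→c | 11101→g | 011→f
Decoded message: dbcgf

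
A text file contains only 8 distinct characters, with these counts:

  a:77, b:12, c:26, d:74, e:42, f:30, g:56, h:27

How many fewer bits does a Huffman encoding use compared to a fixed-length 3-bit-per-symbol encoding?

56

Fixed-length: 3 bits × 344 symbols = 1032 bits.
Huffman merges:
b(12) + c(26) → 38
h(27) + f(30) → 57
38 + e(42) → 80
g(56) + 57 → 113
d(74) + a(77) → 151
80 + 113 → 193
151 + 193 → 344
Huffman total = 38 + 57 + 80 + 113 + 151 + 193 + 344 = 976 bits.
Saving = 1032 − 976 = 56 bits.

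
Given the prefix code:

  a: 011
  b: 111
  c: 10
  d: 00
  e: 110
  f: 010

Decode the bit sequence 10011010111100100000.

Read left to right; each codeword is recognised as soon as it completes (prefix code):
  10→c | 011→a | 010→f | 111→b | 10→c | 010→f | 00→d | 00→d
Decoded message: cafbcfdd

cafbcfdd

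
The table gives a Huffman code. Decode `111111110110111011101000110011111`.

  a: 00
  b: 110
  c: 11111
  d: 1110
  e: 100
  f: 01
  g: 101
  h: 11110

Read left to right; each codeword is recognised as soon as it completes (prefix code):
  11111→c | 1110→d | 110→b | 1110→d | 1110→d | 100→e | 01→f | 100→e | 11111→c
Decoded message: cdbddefec

cdbddefec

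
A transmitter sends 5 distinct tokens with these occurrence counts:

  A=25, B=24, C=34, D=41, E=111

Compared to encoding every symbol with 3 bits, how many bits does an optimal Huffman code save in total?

222

Fixed-length: 3 bits × 235 symbols = 705 bits.
Huffman merges:
B(24) + A(25) → 49
C(34) + D(41) → 75
49 + 75 → 124
E(111) + 124 → 235
Huffman total = 49 + 75 + 124 + 235 = 483 bits.
Saving = 705 − 483 = 222 bits.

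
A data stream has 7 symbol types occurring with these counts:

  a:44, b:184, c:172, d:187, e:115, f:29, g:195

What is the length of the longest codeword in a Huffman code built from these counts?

Merge the two lowest-weight nodes at each step:
merge f(29) and a(44): 73
merge 73 and e(115): 188
merge c(172) and b(184): 356
merge d(187) and 188: 375
merge g(195) and 356: 551
merge 375 and 551: 926
Maximum depth reached is 4.

4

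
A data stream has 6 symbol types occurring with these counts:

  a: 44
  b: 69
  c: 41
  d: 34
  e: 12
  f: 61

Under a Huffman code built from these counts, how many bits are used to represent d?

3

Huffman merges, smallest pair first:
combine e(12), d(34) → 46
combine c(41), a(44) → 85
combine 46, f(61) → 107
combine b(69), 85 → 154
combine 107, 154 → 261
d's leaf is at depth 3, giving a 3-bit codeword.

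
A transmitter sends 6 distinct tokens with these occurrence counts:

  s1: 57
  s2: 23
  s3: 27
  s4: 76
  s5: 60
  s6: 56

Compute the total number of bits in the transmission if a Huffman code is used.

Greedily combine the two least-frequent nodes:
merge s2(23) and s3(27): 50
merge 50 and s6(56): 106
merge s1(57) and s5(60): 117
merge s4(76) and 106: 182
merge 117 and 182: 299
Total encoded bits = sum of merged weights = 50 + 106 + 117 + 182 + 299 = 754.

754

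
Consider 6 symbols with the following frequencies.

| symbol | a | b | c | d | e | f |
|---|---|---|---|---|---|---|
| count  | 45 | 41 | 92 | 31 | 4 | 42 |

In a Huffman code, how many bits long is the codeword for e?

4

Repeatedly merge the two smallest:
merge e(4) and d(31): 35
merge 35 and b(41): 76
merge f(42) and a(45): 87
merge 76 and 87: 163
merge c(92) and 163: 255
e sits 4 levels below the root, so its codeword is 4 bits.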